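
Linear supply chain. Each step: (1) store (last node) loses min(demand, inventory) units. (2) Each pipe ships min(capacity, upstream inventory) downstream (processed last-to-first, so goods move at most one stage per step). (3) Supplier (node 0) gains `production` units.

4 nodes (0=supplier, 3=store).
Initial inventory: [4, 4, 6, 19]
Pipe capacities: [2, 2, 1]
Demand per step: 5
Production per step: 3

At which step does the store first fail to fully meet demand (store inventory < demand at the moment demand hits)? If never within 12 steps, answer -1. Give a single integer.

Step 1: demand=5,sold=5 ship[2->3]=1 ship[1->2]=2 ship[0->1]=2 prod=3 -> [5 4 7 15]
Step 2: demand=5,sold=5 ship[2->3]=1 ship[1->2]=2 ship[0->1]=2 prod=3 -> [6 4 8 11]
Step 3: demand=5,sold=5 ship[2->3]=1 ship[1->2]=2 ship[0->1]=2 prod=3 -> [7 4 9 7]
Step 4: demand=5,sold=5 ship[2->3]=1 ship[1->2]=2 ship[0->1]=2 prod=3 -> [8 4 10 3]
Step 5: demand=5,sold=3 ship[2->3]=1 ship[1->2]=2 ship[0->1]=2 prod=3 -> [9 4 11 1]
Step 6: demand=5,sold=1 ship[2->3]=1 ship[1->2]=2 ship[0->1]=2 prod=3 -> [10 4 12 1]
Step 7: demand=5,sold=1 ship[2->3]=1 ship[1->2]=2 ship[0->1]=2 prod=3 -> [11 4 13 1]
Step 8: demand=5,sold=1 ship[2->3]=1 ship[1->2]=2 ship[0->1]=2 prod=3 -> [12 4 14 1]
Step 9: demand=5,sold=1 ship[2->3]=1 ship[1->2]=2 ship[0->1]=2 prod=3 -> [13 4 15 1]
Step 10: demand=5,sold=1 ship[2->3]=1 ship[1->2]=2 ship[0->1]=2 prod=3 -> [14 4 16 1]
Step 11: demand=5,sold=1 ship[2->3]=1 ship[1->2]=2 ship[0->1]=2 prod=3 -> [15 4 17 1]
Step 12: demand=5,sold=1 ship[2->3]=1 ship[1->2]=2 ship[0->1]=2 prod=3 -> [16 4 18 1]
First stockout at step 5

5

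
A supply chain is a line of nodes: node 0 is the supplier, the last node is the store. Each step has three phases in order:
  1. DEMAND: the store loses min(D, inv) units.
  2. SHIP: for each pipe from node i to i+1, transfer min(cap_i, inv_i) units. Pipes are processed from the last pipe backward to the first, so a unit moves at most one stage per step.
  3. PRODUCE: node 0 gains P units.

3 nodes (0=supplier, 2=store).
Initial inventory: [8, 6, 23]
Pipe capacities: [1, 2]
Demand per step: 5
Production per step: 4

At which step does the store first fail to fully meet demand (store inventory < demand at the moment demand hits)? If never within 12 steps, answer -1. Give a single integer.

Step 1: demand=5,sold=5 ship[1->2]=2 ship[0->1]=1 prod=4 -> [11 5 20]
Step 2: demand=5,sold=5 ship[1->2]=2 ship[0->1]=1 prod=4 -> [14 4 17]
Step 3: demand=5,sold=5 ship[1->2]=2 ship[0->1]=1 prod=4 -> [17 3 14]
Step 4: demand=5,sold=5 ship[1->2]=2 ship[0->1]=1 prod=4 -> [20 2 11]
Step 5: demand=5,sold=5 ship[1->2]=2 ship[0->1]=1 prod=4 -> [23 1 8]
Step 6: demand=5,sold=5 ship[1->2]=1 ship[0->1]=1 prod=4 -> [26 1 4]
Step 7: demand=5,sold=4 ship[1->2]=1 ship[0->1]=1 prod=4 -> [29 1 1]
Step 8: demand=5,sold=1 ship[1->2]=1 ship[0->1]=1 prod=4 -> [32 1 1]
Step 9: demand=5,sold=1 ship[1->2]=1 ship[0->1]=1 prod=4 -> [35 1 1]
Step 10: demand=5,sold=1 ship[1->2]=1 ship[0->1]=1 prod=4 -> [38 1 1]
Step 11: demand=5,sold=1 ship[1->2]=1 ship[0->1]=1 prod=4 -> [41 1 1]
Step 12: demand=5,sold=1 ship[1->2]=1 ship[0->1]=1 prod=4 -> [44 1 1]
First stockout at step 7

7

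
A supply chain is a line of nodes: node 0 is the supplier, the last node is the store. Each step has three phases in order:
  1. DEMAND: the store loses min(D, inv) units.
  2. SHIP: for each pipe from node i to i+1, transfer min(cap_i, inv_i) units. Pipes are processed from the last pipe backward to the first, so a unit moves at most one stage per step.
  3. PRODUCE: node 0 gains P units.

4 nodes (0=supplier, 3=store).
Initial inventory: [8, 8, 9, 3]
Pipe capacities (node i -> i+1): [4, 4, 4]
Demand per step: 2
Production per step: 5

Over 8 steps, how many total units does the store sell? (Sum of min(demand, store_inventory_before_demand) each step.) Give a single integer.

Answer: 16

Derivation:
Step 1: sold=2 (running total=2) -> [9 8 9 5]
Step 2: sold=2 (running total=4) -> [10 8 9 7]
Step 3: sold=2 (running total=6) -> [11 8 9 9]
Step 4: sold=2 (running total=8) -> [12 8 9 11]
Step 5: sold=2 (running total=10) -> [13 8 9 13]
Step 6: sold=2 (running total=12) -> [14 8 9 15]
Step 7: sold=2 (running total=14) -> [15 8 9 17]
Step 8: sold=2 (running total=16) -> [16 8 9 19]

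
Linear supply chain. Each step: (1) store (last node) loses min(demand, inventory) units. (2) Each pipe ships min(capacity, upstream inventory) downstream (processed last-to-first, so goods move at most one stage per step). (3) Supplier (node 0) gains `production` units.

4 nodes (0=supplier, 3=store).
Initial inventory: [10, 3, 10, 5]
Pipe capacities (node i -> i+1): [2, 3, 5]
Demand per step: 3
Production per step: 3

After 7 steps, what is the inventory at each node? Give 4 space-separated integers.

Step 1: demand=3,sold=3 ship[2->3]=5 ship[1->2]=3 ship[0->1]=2 prod=3 -> inv=[11 2 8 7]
Step 2: demand=3,sold=3 ship[2->3]=5 ship[1->2]=2 ship[0->1]=2 prod=3 -> inv=[12 2 5 9]
Step 3: demand=3,sold=3 ship[2->3]=5 ship[1->2]=2 ship[0->1]=2 prod=3 -> inv=[13 2 2 11]
Step 4: demand=3,sold=3 ship[2->3]=2 ship[1->2]=2 ship[0->1]=2 prod=3 -> inv=[14 2 2 10]
Step 5: demand=3,sold=3 ship[2->3]=2 ship[1->2]=2 ship[0->1]=2 prod=3 -> inv=[15 2 2 9]
Step 6: demand=3,sold=3 ship[2->3]=2 ship[1->2]=2 ship[0->1]=2 prod=3 -> inv=[16 2 2 8]
Step 7: demand=3,sold=3 ship[2->3]=2 ship[1->2]=2 ship[0->1]=2 prod=3 -> inv=[17 2 2 7]

17 2 2 7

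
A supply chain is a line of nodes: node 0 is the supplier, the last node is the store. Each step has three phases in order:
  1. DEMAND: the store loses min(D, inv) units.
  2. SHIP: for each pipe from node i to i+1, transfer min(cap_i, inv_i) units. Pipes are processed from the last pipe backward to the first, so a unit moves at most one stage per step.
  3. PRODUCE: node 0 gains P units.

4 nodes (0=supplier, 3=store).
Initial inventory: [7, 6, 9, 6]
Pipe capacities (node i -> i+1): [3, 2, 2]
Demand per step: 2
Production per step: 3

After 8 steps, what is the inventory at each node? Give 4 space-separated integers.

Step 1: demand=2,sold=2 ship[2->3]=2 ship[1->2]=2 ship[0->1]=3 prod=3 -> inv=[7 7 9 6]
Step 2: demand=2,sold=2 ship[2->3]=2 ship[1->2]=2 ship[0->1]=3 prod=3 -> inv=[7 8 9 6]
Step 3: demand=2,sold=2 ship[2->3]=2 ship[1->2]=2 ship[0->1]=3 prod=3 -> inv=[7 9 9 6]
Step 4: demand=2,sold=2 ship[2->3]=2 ship[1->2]=2 ship[0->1]=3 prod=3 -> inv=[7 10 9 6]
Step 5: demand=2,sold=2 ship[2->3]=2 ship[1->2]=2 ship[0->1]=3 prod=3 -> inv=[7 11 9 6]
Step 6: demand=2,sold=2 ship[2->3]=2 ship[1->2]=2 ship[0->1]=3 prod=3 -> inv=[7 12 9 6]
Step 7: demand=2,sold=2 ship[2->3]=2 ship[1->2]=2 ship[0->1]=3 prod=3 -> inv=[7 13 9 6]
Step 8: demand=2,sold=2 ship[2->3]=2 ship[1->2]=2 ship[0->1]=3 prod=3 -> inv=[7 14 9 6]

7 14 9 6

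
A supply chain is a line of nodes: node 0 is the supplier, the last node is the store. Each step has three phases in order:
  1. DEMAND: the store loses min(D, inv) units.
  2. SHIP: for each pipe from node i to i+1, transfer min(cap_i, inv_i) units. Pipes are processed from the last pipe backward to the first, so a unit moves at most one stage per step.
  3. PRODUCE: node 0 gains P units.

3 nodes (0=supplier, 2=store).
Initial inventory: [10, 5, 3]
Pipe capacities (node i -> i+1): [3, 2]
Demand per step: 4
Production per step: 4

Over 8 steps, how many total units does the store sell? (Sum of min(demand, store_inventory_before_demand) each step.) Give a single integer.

Step 1: sold=3 (running total=3) -> [11 6 2]
Step 2: sold=2 (running total=5) -> [12 7 2]
Step 3: sold=2 (running total=7) -> [13 8 2]
Step 4: sold=2 (running total=9) -> [14 9 2]
Step 5: sold=2 (running total=11) -> [15 10 2]
Step 6: sold=2 (running total=13) -> [16 11 2]
Step 7: sold=2 (running total=15) -> [17 12 2]
Step 8: sold=2 (running total=17) -> [18 13 2]

Answer: 17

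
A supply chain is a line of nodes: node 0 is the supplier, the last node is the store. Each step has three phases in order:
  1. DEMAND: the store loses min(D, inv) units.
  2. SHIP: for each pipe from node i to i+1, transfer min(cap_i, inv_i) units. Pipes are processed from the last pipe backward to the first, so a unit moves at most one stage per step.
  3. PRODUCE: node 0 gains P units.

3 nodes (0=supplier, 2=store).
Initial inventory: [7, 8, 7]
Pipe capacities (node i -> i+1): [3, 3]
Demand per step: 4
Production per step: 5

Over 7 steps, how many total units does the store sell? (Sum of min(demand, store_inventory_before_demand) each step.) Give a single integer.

Step 1: sold=4 (running total=4) -> [9 8 6]
Step 2: sold=4 (running total=8) -> [11 8 5]
Step 3: sold=4 (running total=12) -> [13 8 4]
Step 4: sold=4 (running total=16) -> [15 8 3]
Step 5: sold=3 (running total=19) -> [17 8 3]
Step 6: sold=3 (running total=22) -> [19 8 3]
Step 7: sold=3 (running total=25) -> [21 8 3]

Answer: 25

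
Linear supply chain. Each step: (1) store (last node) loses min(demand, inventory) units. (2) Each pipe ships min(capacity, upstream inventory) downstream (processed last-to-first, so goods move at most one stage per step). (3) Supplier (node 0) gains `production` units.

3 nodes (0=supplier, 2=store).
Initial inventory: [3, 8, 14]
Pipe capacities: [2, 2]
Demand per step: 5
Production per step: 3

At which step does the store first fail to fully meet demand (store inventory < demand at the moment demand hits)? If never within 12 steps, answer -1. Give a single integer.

Step 1: demand=5,sold=5 ship[1->2]=2 ship[0->1]=2 prod=3 -> [4 8 11]
Step 2: demand=5,sold=5 ship[1->2]=2 ship[0->1]=2 prod=3 -> [5 8 8]
Step 3: demand=5,sold=5 ship[1->2]=2 ship[0->1]=2 prod=3 -> [6 8 5]
Step 4: demand=5,sold=5 ship[1->2]=2 ship[0->1]=2 prod=3 -> [7 8 2]
Step 5: demand=5,sold=2 ship[1->2]=2 ship[0->1]=2 prod=3 -> [8 8 2]
Step 6: demand=5,sold=2 ship[1->2]=2 ship[0->1]=2 prod=3 -> [9 8 2]
Step 7: demand=5,sold=2 ship[1->2]=2 ship[0->1]=2 prod=3 -> [10 8 2]
Step 8: demand=5,sold=2 ship[1->2]=2 ship[0->1]=2 prod=3 -> [11 8 2]
Step 9: demand=5,sold=2 ship[1->2]=2 ship[0->1]=2 prod=3 -> [12 8 2]
Step 10: demand=5,sold=2 ship[1->2]=2 ship[0->1]=2 prod=3 -> [13 8 2]
Step 11: demand=5,sold=2 ship[1->2]=2 ship[0->1]=2 prod=3 -> [14 8 2]
Step 12: demand=5,sold=2 ship[1->2]=2 ship[0->1]=2 prod=3 -> [15 8 2]
First stockout at step 5

5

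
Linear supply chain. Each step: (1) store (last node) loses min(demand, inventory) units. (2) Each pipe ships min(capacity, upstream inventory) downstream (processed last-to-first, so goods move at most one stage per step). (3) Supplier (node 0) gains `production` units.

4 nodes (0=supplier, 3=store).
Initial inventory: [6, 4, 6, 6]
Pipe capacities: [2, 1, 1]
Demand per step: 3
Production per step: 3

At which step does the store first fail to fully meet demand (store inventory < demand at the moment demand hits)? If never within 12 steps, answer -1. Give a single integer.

Step 1: demand=3,sold=3 ship[2->3]=1 ship[1->2]=1 ship[0->1]=2 prod=3 -> [7 5 6 4]
Step 2: demand=3,sold=3 ship[2->3]=1 ship[1->2]=1 ship[0->1]=2 prod=3 -> [8 6 6 2]
Step 3: demand=3,sold=2 ship[2->3]=1 ship[1->2]=1 ship[0->1]=2 prod=3 -> [9 7 6 1]
Step 4: demand=3,sold=1 ship[2->3]=1 ship[1->2]=1 ship[0->1]=2 prod=3 -> [10 8 6 1]
Step 5: demand=3,sold=1 ship[2->3]=1 ship[1->2]=1 ship[0->1]=2 prod=3 -> [11 9 6 1]
Step 6: demand=3,sold=1 ship[2->3]=1 ship[1->2]=1 ship[0->1]=2 prod=3 -> [12 10 6 1]
Step 7: demand=3,sold=1 ship[2->3]=1 ship[1->2]=1 ship[0->1]=2 prod=3 -> [13 11 6 1]
Step 8: demand=3,sold=1 ship[2->3]=1 ship[1->2]=1 ship[0->1]=2 prod=3 -> [14 12 6 1]
Step 9: demand=3,sold=1 ship[2->3]=1 ship[1->2]=1 ship[0->1]=2 prod=3 -> [15 13 6 1]
Step 10: demand=3,sold=1 ship[2->3]=1 ship[1->2]=1 ship[0->1]=2 prod=3 -> [16 14 6 1]
Step 11: demand=3,sold=1 ship[2->3]=1 ship[1->2]=1 ship[0->1]=2 prod=3 -> [17 15 6 1]
Step 12: demand=3,sold=1 ship[2->3]=1 ship[1->2]=1 ship[0->1]=2 prod=3 -> [18 16 6 1]
First stockout at step 3

3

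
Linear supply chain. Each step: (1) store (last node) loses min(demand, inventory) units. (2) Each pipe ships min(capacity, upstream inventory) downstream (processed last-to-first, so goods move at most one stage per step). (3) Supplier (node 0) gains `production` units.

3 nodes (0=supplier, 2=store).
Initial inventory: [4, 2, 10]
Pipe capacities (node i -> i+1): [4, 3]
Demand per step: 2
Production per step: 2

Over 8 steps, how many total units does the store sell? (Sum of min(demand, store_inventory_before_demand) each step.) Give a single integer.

Answer: 16

Derivation:
Step 1: sold=2 (running total=2) -> [2 4 10]
Step 2: sold=2 (running total=4) -> [2 3 11]
Step 3: sold=2 (running total=6) -> [2 2 12]
Step 4: sold=2 (running total=8) -> [2 2 12]
Step 5: sold=2 (running total=10) -> [2 2 12]
Step 6: sold=2 (running total=12) -> [2 2 12]
Step 7: sold=2 (running total=14) -> [2 2 12]
Step 8: sold=2 (running total=16) -> [2 2 12]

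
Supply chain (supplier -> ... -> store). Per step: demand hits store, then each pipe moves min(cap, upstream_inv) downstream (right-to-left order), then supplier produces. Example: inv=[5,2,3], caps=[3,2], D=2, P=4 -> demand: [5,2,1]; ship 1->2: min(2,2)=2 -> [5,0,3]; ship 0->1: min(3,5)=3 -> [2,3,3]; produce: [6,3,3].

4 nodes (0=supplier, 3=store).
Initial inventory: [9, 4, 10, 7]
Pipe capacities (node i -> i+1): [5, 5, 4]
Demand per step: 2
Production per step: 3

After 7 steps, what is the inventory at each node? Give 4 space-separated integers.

Step 1: demand=2,sold=2 ship[2->3]=4 ship[1->2]=4 ship[0->1]=5 prod=3 -> inv=[7 5 10 9]
Step 2: demand=2,sold=2 ship[2->3]=4 ship[1->2]=5 ship[0->1]=5 prod=3 -> inv=[5 5 11 11]
Step 3: demand=2,sold=2 ship[2->3]=4 ship[1->2]=5 ship[0->1]=5 prod=3 -> inv=[3 5 12 13]
Step 4: demand=2,sold=2 ship[2->3]=4 ship[1->2]=5 ship[0->1]=3 prod=3 -> inv=[3 3 13 15]
Step 5: demand=2,sold=2 ship[2->3]=4 ship[1->2]=3 ship[0->1]=3 prod=3 -> inv=[3 3 12 17]
Step 6: demand=2,sold=2 ship[2->3]=4 ship[1->2]=3 ship[0->1]=3 prod=3 -> inv=[3 3 11 19]
Step 7: demand=2,sold=2 ship[2->3]=4 ship[1->2]=3 ship[0->1]=3 prod=3 -> inv=[3 3 10 21]

3 3 10 21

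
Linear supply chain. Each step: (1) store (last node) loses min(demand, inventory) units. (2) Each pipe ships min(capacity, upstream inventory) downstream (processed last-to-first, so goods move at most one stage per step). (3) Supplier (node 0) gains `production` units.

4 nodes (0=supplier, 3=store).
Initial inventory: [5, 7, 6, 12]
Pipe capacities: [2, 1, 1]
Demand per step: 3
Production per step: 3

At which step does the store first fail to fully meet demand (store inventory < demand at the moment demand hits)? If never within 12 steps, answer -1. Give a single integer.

Step 1: demand=3,sold=3 ship[2->3]=1 ship[1->2]=1 ship[0->1]=2 prod=3 -> [6 8 6 10]
Step 2: demand=3,sold=3 ship[2->3]=1 ship[1->2]=1 ship[0->1]=2 prod=3 -> [7 9 6 8]
Step 3: demand=3,sold=3 ship[2->3]=1 ship[1->2]=1 ship[0->1]=2 prod=3 -> [8 10 6 6]
Step 4: demand=3,sold=3 ship[2->3]=1 ship[1->2]=1 ship[0->1]=2 prod=3 -> [9 11 6 4]
Step 5: demand=3,sold=3 ship[2->3]=1 ship[1->2]=1 ship[0->1]=2 prod=3 -> [10 12 6 2]
Step 6: demand=3,sold=2 ship[2->3]=1 ship[1->2]=1 ship[0->1]=2 prod=3 -> [11 13 6 1]
Step 7: demand=3,sold=1 ship[2->3]=1 ship[1->2]=1 ship[0->1]=2 prod=3 -> [12 14 6 1]
Step 8: demand=3,sold=1 ship[2->3]=1 ship[1->2]=1 ship[0->1]=2 prod=3 -> [13 15 6 1]
Step 9: demand=3,sold=1 ship[2->3]=1 ship[1->2]=1 ship[0->1]=2 prod=3 -> [14 16 6 1]
Step 10: demand=3,sold=1 ship[2->3]=1 ship[1->2]=1 ship[0->1]=2 prod=3 -> [15 17 6 1]
Step 11: demand=3,sold=1 ship[2->3]=1 ship[1->2]=1 ship[0->1]=2 prod=3 -> [16 18 6 1]
Step 12: demand=3,sold=1 ship[2->3]=1 ship[1->2]=1 ship[0->1]=2 prod=3 -> [17 19 6 1]
First stockout at step 6

6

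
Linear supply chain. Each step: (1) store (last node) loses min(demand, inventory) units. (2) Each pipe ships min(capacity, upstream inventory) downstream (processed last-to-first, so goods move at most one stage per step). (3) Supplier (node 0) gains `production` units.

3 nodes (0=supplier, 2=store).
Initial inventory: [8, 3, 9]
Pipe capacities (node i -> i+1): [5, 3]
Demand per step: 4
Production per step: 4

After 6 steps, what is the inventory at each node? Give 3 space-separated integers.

Step 1: demand=4,sold=4 ship[1->2]=3 ship[0->1]=5 prod=4 -> inv=[7 5 8]
Step 2: demand=4,sold=4 ship[1->2]=3 ship[0->1]=5 prod=4 -> inv=[6 7 7]
Step 3: demand=4,sold=4 ship[1->2]=3 ship[0->1]=5 prod=4 -> inv=[5 9 6]
Step 4: demand=4,sold=4 ship[1->2]=3 ship[0->1]=5 prod=4 -> inv=[4 11 5]
Step 5: demand=4,sold=4 ship[1->2]=3 ship[0->1]=4 prod=4 -> inv=[4 12 4]
Step 6: demand=4,sold=4 ship[1->2]=3 ship[0->1]=4 prod=4 -> inv=[4 13 3]

4 13 3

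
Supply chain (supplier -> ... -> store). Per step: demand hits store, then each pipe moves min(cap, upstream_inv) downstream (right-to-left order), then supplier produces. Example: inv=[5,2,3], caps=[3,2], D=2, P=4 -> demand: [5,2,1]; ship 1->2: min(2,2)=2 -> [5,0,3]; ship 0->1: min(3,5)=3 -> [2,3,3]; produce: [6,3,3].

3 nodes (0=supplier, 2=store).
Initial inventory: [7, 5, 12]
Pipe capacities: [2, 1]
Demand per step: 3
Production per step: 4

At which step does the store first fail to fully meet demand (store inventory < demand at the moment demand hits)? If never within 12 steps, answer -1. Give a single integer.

Step 1: demand=3,sold=3 ship[1->2]=1 ship[0->1]=2 prod=4 -> [9 6 10]
Step 2: demand=3,sold=3 ship[1->2]=1 ship[0->1]=2 prod=4 -> [11 7 8]
Step 3: demand=3,sold=3 ship[1->2]=1 ship[0->1]=2 prod=4 -> [13 8 6]
Step 4: demand=3,sold=3 ship[1->2]=1 ship[0->1]=2 prod=4 -> [15 9 4]
Step 5: demand=3,sold=3 ship[1->2]=1 ship[0->1]=2 prod=4 -> [17 10 2]
Step 6: demand=3,sold=2 ship[1->2]=1 ship[0->1]=2 prod=4 -> [19 11 1]
Step 7: demand=3,sold=1 ship[1->2]=1 ship[0->1]=2 prod=4 -> [21 12 1]
Step 8: demand=3,sold=1 ship[1->2]=1 ship[0->1]=2 prod=4 -> [23 13 1]
Step 9: demand=3,sold=1 ship[1->2]=1 ship[0->1]=2 prod=4 -> [25 14 1]
Step 10: demand=3,sold=1 ship[1->2]=1 ship[0->1]=2 prod=4 -> [27 15 1]
Step 11: demand=3,sold=1 ship[1->2]=1 ship[0->1]=2 prod=4 -> [29 16 1]
Step 12: demand=3,sold=1 ship[1->2]=1 ship[0->1]=2 prod=4 -> [31 17 1]
First stockout at step 6

6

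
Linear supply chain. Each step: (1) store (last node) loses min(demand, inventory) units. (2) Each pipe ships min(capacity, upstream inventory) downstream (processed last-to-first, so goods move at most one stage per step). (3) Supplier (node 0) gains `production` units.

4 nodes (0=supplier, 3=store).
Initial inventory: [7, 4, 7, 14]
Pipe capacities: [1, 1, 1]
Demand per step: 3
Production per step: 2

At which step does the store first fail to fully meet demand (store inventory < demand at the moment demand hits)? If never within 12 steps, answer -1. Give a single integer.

Step 1: demand=3,sold=3 ship[2->3]=1 ship[1->2]=1 ship[0->1]=1 prod=2 -> [8 4 7 12]
Step 2: demand=3,sold=3 ship[2->3]=1 ship[1->2]=1 ship[0->1]=1 prod=2 -> [9 4 7 10]
Step 3: demand=3,sold=3 ship[2->3]=1 ship[1->2]=1 ship[0->1]=1 prod=2 -> [10 4 7 8]
Step 4: demand=3,sold=3 ship[2->3]=1 ship[1->2]=1 ship[0->1]=1 prod=2 -> [11 4 7 6]
Step 5: demand=3,sold=3 ship[2->3]=1 ship[1->2]=1 ship[0->1]=1 prod=2 -> [12 4 7 4]
Step 6: demand=3,sold=3 ship[2->3]=1 ship[1->2]=1 ship[0->1]=1 prod=2 -> [13 4 7 2]
Step 7: demand=3,sold=2 ship[2->3]=1 ship[1->2]=1 ship[0->1]=1 prod=2 -> [14 4 7 1]
Step 8: demand=3,sold=1 ship[2->3]=1 ship[1->2]=1 ship[0->1]=1 prod=2 -> [15 4 7 1]
Step 9: demand=3,sold=1 ship[2->3]=1 ship[1->2]=1 ship[0->1]=1 prod=2 -> [16 4 7 1]
Step 10: demand=3,sold=1 ship[2->3]=1 ship[1->2]=1 ship[0->1]=1 prod=2 -> [17 4 7 1]
Step 11: demand=3,sold=1 ship[2->3]=1 ship[1->2]=1 ship[0->1]=1 prod=2 -> [18 4 7 1]
Step 12: demand=3,sold=1 ship[2->3]=1 ship[1->2]=1 ship[0->1]=1 prod=2 -> [19 4 7 1]
First stockout at step 7

7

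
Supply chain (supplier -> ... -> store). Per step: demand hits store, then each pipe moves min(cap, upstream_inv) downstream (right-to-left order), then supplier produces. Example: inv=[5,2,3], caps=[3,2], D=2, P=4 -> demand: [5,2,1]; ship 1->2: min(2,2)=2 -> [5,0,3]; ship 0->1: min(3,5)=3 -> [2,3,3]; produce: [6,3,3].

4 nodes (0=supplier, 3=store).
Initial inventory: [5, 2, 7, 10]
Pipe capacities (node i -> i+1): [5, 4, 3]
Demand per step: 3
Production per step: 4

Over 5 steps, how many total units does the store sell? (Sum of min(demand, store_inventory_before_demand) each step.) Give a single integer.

Answer: 15

Derivation:
Step 1: sold=3 (running total=3) -> [4 5 6 10]
Step 2: sold=3 (running total=6) -> [4 5 7 10]
Step 3: sold=3 (running total=9) -> [4 5 8 10]
Step 4: sold=3 (running total=12) -> [4 5 9 10]
Step 5: sold=3 (running total=15) -> [4 5 10 10]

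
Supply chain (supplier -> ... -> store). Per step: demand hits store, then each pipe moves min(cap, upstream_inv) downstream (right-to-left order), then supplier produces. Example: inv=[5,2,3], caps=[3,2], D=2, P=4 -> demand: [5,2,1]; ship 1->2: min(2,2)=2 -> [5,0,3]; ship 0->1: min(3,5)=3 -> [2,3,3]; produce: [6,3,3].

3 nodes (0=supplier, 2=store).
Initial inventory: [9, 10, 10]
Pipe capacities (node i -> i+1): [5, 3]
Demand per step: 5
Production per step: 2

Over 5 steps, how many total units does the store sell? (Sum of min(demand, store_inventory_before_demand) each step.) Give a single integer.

Step 1: sold=5 (running total=5) -> [6 12 8]
Step 2: sold=5 (running total=10) -> [3 14 6]
Step 3: sold=5 (running total=15) -> [2 14 4]
Step 4: sold=4 (running total=19) -> [2 13 3]
Step 5: sold=3 (running total=22) -> [2 12 3]

Answer: 22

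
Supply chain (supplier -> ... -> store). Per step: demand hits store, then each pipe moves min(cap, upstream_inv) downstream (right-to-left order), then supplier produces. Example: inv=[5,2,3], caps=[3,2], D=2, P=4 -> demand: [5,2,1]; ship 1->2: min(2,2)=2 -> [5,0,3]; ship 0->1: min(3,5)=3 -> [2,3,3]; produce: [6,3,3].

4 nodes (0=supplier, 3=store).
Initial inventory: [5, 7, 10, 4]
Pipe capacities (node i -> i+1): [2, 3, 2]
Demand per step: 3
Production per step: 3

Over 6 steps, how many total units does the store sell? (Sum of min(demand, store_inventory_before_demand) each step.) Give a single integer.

Step 1: sold=3 (running total=3) -> [6 6 11 3]
Step 2: sold=3 (running total=6) -> [7 5 12 2]
Step 3: sold=2 (running total=8) -> [8 4 13 2]
Step 4: sold=2 (running total=10) -> [9 3 14 2]
Step 5: sold=2 (running total=12) -> [10 2 15 2]
Step 6: sold=2 (running total=14) -> [11 2 15 2]

Answer: 14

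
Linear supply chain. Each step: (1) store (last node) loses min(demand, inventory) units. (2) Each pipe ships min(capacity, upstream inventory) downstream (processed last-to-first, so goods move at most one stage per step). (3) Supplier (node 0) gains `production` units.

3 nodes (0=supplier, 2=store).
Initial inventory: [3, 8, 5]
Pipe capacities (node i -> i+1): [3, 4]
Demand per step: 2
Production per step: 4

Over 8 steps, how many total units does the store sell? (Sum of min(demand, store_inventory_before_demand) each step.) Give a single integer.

Answer: 16

Derivation:
Step 1: sold=2 (running total=2) -> [4 7 7]
Step 2: sold=2 (running total=4) -> [5 6 9]
Step 3: sold=2 (running total=6) -> [6 5 11]
Step 4: sold=2 (running total=8) -> [7 4 13]
Step 5: sold=2 (running total=10) -> [8 3 15]
Step 6: sold=2 (running total=12) -> [9 3 16]
Step 7: sold=2 (running total=14) -> [10 3 17]
Step 8: sold=2 (running total=16) -> [11 3 18]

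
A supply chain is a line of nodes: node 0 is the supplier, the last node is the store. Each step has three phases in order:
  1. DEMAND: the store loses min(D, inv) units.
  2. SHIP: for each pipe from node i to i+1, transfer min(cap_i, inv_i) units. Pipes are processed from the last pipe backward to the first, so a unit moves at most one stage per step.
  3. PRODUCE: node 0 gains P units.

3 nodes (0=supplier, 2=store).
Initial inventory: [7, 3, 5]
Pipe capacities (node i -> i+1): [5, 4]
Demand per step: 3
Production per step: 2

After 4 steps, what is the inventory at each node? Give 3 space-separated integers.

Step 1: demand=3,sold=3 ship[1->2]=3 ship[0->1]=5 prod=2 -> inv=[4 5 5]
Step 2: demand=3,sold=3 ship[1->2]=4 ship[0->1]=4 prod=2 -> inv=[2 5 6]
Step 3: demand=3,sold=3 ship[1->2]=4 ship[0->1]=2 prod=2 -> inv=[2 3 7]
Step 4: demand=3,sold=3 ship[1->2]=3 ship[0->1]=2 prod=2 -> inv=[2 2 7]

2 2 7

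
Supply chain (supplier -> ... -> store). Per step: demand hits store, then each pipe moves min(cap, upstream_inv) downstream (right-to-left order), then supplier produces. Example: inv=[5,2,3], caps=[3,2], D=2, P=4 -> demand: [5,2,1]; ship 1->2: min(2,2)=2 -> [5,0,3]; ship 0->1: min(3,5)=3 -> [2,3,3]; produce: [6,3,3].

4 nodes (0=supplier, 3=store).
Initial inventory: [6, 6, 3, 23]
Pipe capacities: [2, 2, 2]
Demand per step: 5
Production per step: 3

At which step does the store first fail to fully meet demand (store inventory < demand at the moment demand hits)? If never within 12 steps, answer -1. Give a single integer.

Step 1: demand=5,sold=5 ship[2->3]=2 ship[1->2]=2 ship[0->1]=2 prod=3 -> [7 6 3 20]
Step 2: demand=5,sold=5 ship[2->3]=2 ship[1->2]=2 ship[0->1]=2 prod=3 -> [8 6 3 17]
Step 3: demand=5,sold=5 ship[2->3]=2 ship[1->2]=2 ship[0->1]=2 prod=3 -> [9 6 3 14]
Step 4: demand=5,sold=5 ship[2->3]=2 ship[1->2]=2 ship[0->1]=2 prod=3 -> [10 6 3 11]
Step 5: demand=5,sold=5 ship[2->3]=2 ship[1->2]=2 ship[0->1]=2 prod=3 -> [11 6 3 8]
Step 6: demand=5,sold=5 ship[2->3]=2 ship[1->2]=2 ship[0->1]=2 prod=3 -> [12 6 3 5]
Step 7: demand=5,sold=5 ship[2->3]=2 ship[1->2]=2 ship[0->1]=2 prod=3 -> [13 6 3 2]
Step 8: demand=5,sold=2 ship[2->3]=2 ship[1->2]=2 ship[0->1]=2 prod=3 -> [14 6 3 2]
Step 9: demand=5,sold=2 ship[2->3]=2 ship[1->2]=2 ship[0->1]=2 prod=3 -> [15 6 3 2]
Step 10: demand=5,sold=2 ship[2->3]=2 ship[1->2]=2 ship[0->1]=2 prod=3 -> [16 6 3 2]
Step 11: demand=5,sold=2 ship[2->3]=2 ship[1->2]=2 ship[0->1]=2 prod=3 -> [17 6 3 2]
Step 12: demand=5,sold=2 ship[2->3]=2 ship[1->2]=2 ship[0->1]=2 prod=3 -> [18 6 3 2]
First stockout at step 8

8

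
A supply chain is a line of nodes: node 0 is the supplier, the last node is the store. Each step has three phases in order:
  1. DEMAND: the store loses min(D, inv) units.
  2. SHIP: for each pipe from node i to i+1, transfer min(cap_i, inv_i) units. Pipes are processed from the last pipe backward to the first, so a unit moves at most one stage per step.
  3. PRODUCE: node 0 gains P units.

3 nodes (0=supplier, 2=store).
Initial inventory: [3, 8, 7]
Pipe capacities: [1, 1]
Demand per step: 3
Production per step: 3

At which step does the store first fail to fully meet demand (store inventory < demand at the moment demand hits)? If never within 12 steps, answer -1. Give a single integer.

Step 1: demand=3,sold=3 ship[1->2]=1 ship[0->1]=1 prod=3 -> [5 8 5]
Step 2: demand=3,sold=3 ship[1->2]=1 ship[0->1]=1 prod=3 -> [7 8 3]
Step 3: demand=3,sold=3 ship[1->2]=1 ship[0->1]=1 prod=3 -> [9 8 1]
Step 4: demand=3,sold=1 ship[1->2]=1 ship[0->1]=1 prod=3 -> [11 8 1]
Step 5: demand=3,sold=1 ship[1->2]=1 ship[0->1]=1 prod=3 -> [13 8 1]
Step 6: demand=3,sold=1 ship[1->2]=1 ship[0->1]=1 prod=3 -> [15 8 1]
Step 7: demand=3,sold=1 ship[1->2]=1 ship[0->1]=1 prod=3 -> [17 8 1]
Step 8: demand=3,sold=1 ship[1->2]=1 ship[0->1]=1 prod=3 -> [19 8 1]
Step 9: demand=3,sold=1 ship[1->2]=1 ship[0->1]=1 prod=3 -> [21 8 1]
Step 10: demand=3,sold=1 ship[1->2]=1 ship[0->1]=1 prod=3 -> [23 8 1]
Step 11: demand=3,sold=1 ship[1->2]=1 ship[0->1]=1 prod=3 -> [25 8 1]
Step 12: demand=3,sold=1 ship[1->2]=1 ship[0->1]=1 prod=3 -> [27 8 1]
First stockout at step 4

4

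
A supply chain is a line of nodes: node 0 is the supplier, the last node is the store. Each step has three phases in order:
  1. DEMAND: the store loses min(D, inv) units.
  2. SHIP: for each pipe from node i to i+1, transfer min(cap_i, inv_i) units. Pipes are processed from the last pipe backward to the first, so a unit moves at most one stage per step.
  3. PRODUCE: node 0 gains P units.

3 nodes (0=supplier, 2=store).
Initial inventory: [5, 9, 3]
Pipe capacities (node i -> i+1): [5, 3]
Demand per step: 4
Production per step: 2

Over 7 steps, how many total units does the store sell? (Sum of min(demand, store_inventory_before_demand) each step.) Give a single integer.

Step 1: sold=3 (running total=3) -> [2 11 3]
Step 2: sold=3 (running total=6) -> [2 10 3]
Step 3: sold=3 (running total=9) -> [2 9 3]
Step 4: sold=3 (running total=12) -> [2 8 3]
Step 5: sold=3 (running total=15) -> [2 7 3]
Step 6: sold=3 (running total=18) -> [2 6 3]
Step 7: sold=3 (running total=21) -> [2 5 3]

Answer: 21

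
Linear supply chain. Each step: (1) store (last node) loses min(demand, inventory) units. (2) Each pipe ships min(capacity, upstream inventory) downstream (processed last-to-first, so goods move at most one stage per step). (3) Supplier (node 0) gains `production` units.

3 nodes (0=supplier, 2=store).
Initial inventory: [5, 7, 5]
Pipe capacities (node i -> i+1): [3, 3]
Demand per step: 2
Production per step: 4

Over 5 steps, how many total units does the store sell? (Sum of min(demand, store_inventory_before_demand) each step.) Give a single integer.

Step 1: sold=2 (running total=2) -> [6 7 6]
Step 2: sold=2 (running total=4) -> [7 7 7]
Step 3: sold=2 (running total=6) -> [8 7 8]
Step 4: sold=2 (running total=8) -> [9 7 9]
Step 5: sold=2 (running total=10) -> [10 7 10]

Answer: 10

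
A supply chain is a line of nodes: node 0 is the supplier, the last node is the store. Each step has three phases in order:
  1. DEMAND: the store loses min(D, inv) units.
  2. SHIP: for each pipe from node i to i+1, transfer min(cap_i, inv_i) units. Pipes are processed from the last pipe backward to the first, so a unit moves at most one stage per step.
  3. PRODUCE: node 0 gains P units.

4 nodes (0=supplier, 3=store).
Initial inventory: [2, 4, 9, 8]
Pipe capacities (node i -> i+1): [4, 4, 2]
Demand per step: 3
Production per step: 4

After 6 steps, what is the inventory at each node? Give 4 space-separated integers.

Step 1: demand=3,sold=3 ship[2->3]=2 ship[1->2]=4 ship[0->1]=2 prod=4 -> inv=[4 2 11 7]
Step 2: demand=3,sold=3 ship[2->3]=2 ship[1->2]=2 ship[0->1]=4 prod=4 -> inv=[4 4 11 6]
Step 3: demand=3,sold=3 ship[2->3]=2 ship[1->2]=4 ship[0->1]=4 prod=4 -> inv=[4 4 13 5]
Step 4: demand=3,sold=3 ship[2->3]=2 ship[1->2]=4 ship[0->1]=4 prod=4 -> inv=[4 4 15 4]
Step 5: demand=3,sold=3 ship[2->3]=2 ship[1->2]=4 ship[0->1]=4 prod=4 -> inv=[4 4 17 3]
Step 6: demand=3,sold=3 ship[2->3]=2 ship[1->2]=4 ship[0->1]=4 prod=4 -> inv=[4 4 19 2]

4 4 19 2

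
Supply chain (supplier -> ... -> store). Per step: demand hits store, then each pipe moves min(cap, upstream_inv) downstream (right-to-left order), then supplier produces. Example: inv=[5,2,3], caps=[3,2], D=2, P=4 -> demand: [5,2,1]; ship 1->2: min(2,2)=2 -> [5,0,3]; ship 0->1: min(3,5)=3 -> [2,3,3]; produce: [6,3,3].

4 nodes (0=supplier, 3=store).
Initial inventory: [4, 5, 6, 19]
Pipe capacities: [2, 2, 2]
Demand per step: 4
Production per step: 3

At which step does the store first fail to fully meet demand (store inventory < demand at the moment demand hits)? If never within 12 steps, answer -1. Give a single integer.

Step 1: demand=4,sold=4 ship[2->3]=2 ship[1->2]=2 ship[0->1]=2 prod=3 -> [5 5 6 17]
Step 2: demand=4,sold=4 ship[2->3]=2 ship[1->2]=2 ship[0->1]=2 prod=3 -> [6 5 6 15]
Step 3: demand=4,sold=4 ship[2->3]=2 ship[1->2]=2 ship[0->1]=2 prod=3 -> [7 5 6 13]
Step 4: demand=4,sold=4 ship[2->3]=2 ship[1->2]=2 ship[0->1]=2 prod=3 -> [8 5 6 11]
Step 5: demand=4,sold=4 ship[2->3]=2 ship[1->2]=2 ship[0->1]=2 prod=3 -> [9 5 6 9]
Step 6: demand=4,sold=4 ship[2->3]=2 ship[1->2]=2 ship[0->1]=2 prod=3 -> [10 5 6 7]
Step 7: demand=4,sold=4 ship[2->3]=2 ship[1->2]=2 ship[0->1]=2 prod=3 -> [11 5 6 5]
Step 8: demand=4,sold=4 ship[2->3]=2 ship[1->2]=2 ship[0->1]=2 prod=3 -> [12 5 6 3]
Step 9: demand=4,sold=3 ship[2->3]=2 ship[1->2]=2 ship[0->1]=2 prod=3 -> [13 5 6 2]
Step 10: demand=4,sold=2 ship[2->3]=2 ship[1->2]=2 ship[0->1]=2 prod=3 -> [14 5 6 2]
Step 11: demand=4,sold=2 ship[2->3]=2 ship[1->2]=2 ship[0->1]=2 prod=3 -> [15 5 6 2]
Step 12: demand=4,sold=2 ship[2->3]=2 ship[1->2]=2 ship[0->1]=2 prod=3 -> [16 5 6 2]
First stockout at step 9

9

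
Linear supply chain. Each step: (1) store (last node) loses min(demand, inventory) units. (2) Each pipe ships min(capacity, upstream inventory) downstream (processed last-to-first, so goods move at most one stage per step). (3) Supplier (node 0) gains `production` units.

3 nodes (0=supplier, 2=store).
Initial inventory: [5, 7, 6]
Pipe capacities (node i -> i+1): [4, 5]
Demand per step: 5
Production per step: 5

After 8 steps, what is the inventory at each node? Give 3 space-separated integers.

Step 1: demand=5,sold=5 ship[1->2]=5 ship[0->1]=4 prod=5 -> inv=[6 6 6]
Step 2: demand=5,sold=5 ship[1->2]=5 ship[0->1]=4 prod=5 -> inv=[7 5 6]
Step 3: demand=5,sold=5 ship[1->2]=5 ship[0->1]=4 prod=5 -> inv=[8 4 6]
Step 4: demand=5,sold=5 ship[1->2]=4 ship[0->1]=4 prod=5 -> inv=[9 4 5]
Step 5: demand=5,sold=5 ship[1->2]=4 ship[0->1]=4 prod=5 -> inv=[10 4 4]
Step 6: demand=5,sold=4 ship[1->2]=4 ship[0->1]=4 prod=5 -> inv=[11 4 4]
Step 7: demand=5,sold=4 ship[1->2]=4 ship[0->1]=4 prod=5 -> inv=[12 4 4]
Step 8: demand=5,sold=4 ship[1->2]=4 ship[0->1]=4 prod=5 -> inv=[13 4 4]

13 4 4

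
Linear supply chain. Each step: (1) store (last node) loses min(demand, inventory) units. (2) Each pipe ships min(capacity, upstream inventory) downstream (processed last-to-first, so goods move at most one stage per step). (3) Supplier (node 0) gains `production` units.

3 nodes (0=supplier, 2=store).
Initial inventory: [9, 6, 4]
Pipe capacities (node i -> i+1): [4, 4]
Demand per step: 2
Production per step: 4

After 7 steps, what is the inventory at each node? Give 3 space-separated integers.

Step 1: demand=2,sold=2 ship[1->2]=4 ship[0->1]=4 prod=4 -> inv=[9 6 6]
Step 2: demand=2,sold=2 ship[1->2]=4 ship[0->1]=4 prod=4 -> inv=[9 6 8]
Step 3: demand=2,sold=2 ship[1->2]=4 ship[0->1]=4 prod=4 -> inv=[9 6 10]
Step 4: demand=2,sold=2 ship[1->2]=4 ship[0->1]=4 prod=4 -> inv=[9 6 12]
Step 5: demand=2,sold=2 ship[1->2]=4 ship[0->1]=4 prod=4 -> inv=[9 6 14]
Step 6: demand=2,sold=2 ship[1->2]=4 ship[0->1]=4 prod=4 -> inv=[9 6 16]
Step 7: demand=2,sold=2 ship[1->2]=4 ship[0->1]=4 prod=4 -> inv=[9 6 18]

9 6 18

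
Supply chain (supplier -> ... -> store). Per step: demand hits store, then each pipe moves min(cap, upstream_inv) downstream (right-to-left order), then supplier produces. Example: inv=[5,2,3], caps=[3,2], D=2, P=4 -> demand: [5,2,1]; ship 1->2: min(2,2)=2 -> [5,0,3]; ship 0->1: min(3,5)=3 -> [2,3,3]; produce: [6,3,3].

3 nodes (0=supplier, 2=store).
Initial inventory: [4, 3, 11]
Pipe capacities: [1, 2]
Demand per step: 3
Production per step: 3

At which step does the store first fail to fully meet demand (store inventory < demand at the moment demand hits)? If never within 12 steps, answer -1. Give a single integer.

Step 1: demand=3,sold=3 ship[1->2]=2 ship[0->1]=1 prod=3 -> [6 2 10]
Step 2: demand=3,sold=3 ship[1->2]=2 ship[0->1]=1 prod=3 -> [8 1 9]
Step 3: demand=3,sold=3 ship[1->2]=1 ship[0->1]=1 prod=3 -> [10 1 7]
Step 4: demand=3,sold=3 ship[1->2]=1 ship[0->1]=1 prod=3 -> [12 1 5]
Step 5: demand=3,sold=3 ship[1->2]=1 ship[0->1]=1 prod=3 -> [14 1 3]
Step 6: demand=3,sold=3 ship[1->2]=1 ship[0->1]=1 prod=3 -> [16 1 1]
Step 7: demand=3,sold=1 ship[1->2]=1 ship[0->1]=1 prod=3 -> [18 1 1]
Step 8: demand=3,sold=1 ship[1->2]=1 ship[0->1]=1 prod=3 -> [20 1 1]
Step 9: demand=3,sold=1 ship[1->2]=1 ship[0->1]=1 prod=3 -> [22 1 1]
Step 10: demand=3,sold=1 ship[1->2]=1 ship[0->1]=1 prod=3 -> [24 1 1]
Step 11: demand=3,sold=1 ship[1->2]=1 ship[0->1]=1 prod=3 -> [26 1 1]
Step 12: demand=3,sold=1 ship[1->2]=1 ship[0->1]=1 prod=3 -> [28 1 1]
First stockout at step 7

7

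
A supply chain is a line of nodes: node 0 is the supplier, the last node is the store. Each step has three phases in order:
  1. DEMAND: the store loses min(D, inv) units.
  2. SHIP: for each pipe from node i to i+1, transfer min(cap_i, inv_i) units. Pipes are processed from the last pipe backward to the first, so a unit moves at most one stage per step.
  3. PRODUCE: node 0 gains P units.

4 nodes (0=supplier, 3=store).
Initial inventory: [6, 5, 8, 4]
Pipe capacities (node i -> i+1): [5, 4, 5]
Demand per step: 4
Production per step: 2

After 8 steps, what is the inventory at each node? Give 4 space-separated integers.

Step 1: demand=4,sold=4 ship[2->3]=5 ship[1->2]=4 ship[0->1]=5 prod=2 -> inv=[3 6 7 5]
Step 2: demand=4,sold=4 ship[2->3]=5 ship[1->2]=4 ship[0->1]=3 prod=2 -> inv=[2 5 6 6]
Step 3: demand=4,sold=4 ship[2->3]=5 ship[1->2]=4 ship[0->1]=2 prod=2 -> inv=[2 3 5 7]
Step 4: demand=4,sold=4 ship[2->3]=5 ship[1->2]=3 ship[0->1]=2 prod=2 -> inv=[2 2 3 8]
Step 5: demand=4,sold=4 ship[2->3]=3 ship[1->2]=2 ship[0->1]=2 prod=2 -> inv=[2 2 2 7]
Step 6: demand=4,sold=4 ship[2->3]=2 ship[1->2]=2 ship[0->1]=2 prod=2 -> inv=[2 2 2 5]
Step 7: demand=4,sold=4 ship[2->3]=2 ship[1->2]=2 ship[0->1]=2 prod=2 -> inv=[2 2 2 3]
Step 8: demand=4,sold=3 ship[2->3]=2 ship[1->2]=2 ship[0->1]=2 prod=2 -> inv=[2 2 2 2]

2 2 2 2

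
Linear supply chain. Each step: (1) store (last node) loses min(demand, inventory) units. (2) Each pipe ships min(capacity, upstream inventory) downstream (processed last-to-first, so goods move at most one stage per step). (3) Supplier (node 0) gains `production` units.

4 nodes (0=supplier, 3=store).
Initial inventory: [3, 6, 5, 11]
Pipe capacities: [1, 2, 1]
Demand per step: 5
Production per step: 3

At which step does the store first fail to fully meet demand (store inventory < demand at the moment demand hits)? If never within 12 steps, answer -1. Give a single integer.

Step 1: demand=5,sold=5 ship[2->3]=1 ship[1->2]=2 ship[0->1]=1 prod=3 -> [5 5 6 7]
Step 2: demand=5,sold=5 ship[2->3]=1 ship[1->2]=2 ship[0->1]=1 prod=3 -> [7 4 7 3]
Step 3: demand=5,sold=3 ship[2->3]=1 ship[1->2]=2 ship[0->1]=1 prod=3 -> [9 3 8 1]
Step 4: demand=5,sold=1 ship[2->3]=1 ship[1->2]=2 ship[0->1]=1 prod=3 -> [11 2 9 1]
Step 5: demand=5,sold=1 ship[2->3]=1 ship[1->2]=2 ship[0->1]=1 prod=3 -> [13 1 10 1]
Step 6: demand=5,sold=1 ship[2->3]=1 ship[1->2]=1 ship[0->1]=1 prod=3 -> [15 1 10 1]
Step 7: demand=5,sold=1 ship[2->3]=1 ship[1->2]=1 ship[0->1]=1 prod=3 -> [17 1 10 1]
Step 8: demand=5,sold=1 ship[2->3]=1 ship[1->2]=1 ship[0->1]=1 prod=3 -> [19 1 10 1]
Step 9: demand=5,sold=1 ship[2->3]=1 ship[1->2]=1 ship[0->1]=1 prod=3 -> [21 1 10 1]
Step 10: demand=5,sold=1 ship[2->3]=1 ship[1->2]=1 ship[0->1]=1 prod=3 -> [23 1 10 1]
Step 11: demand=5,sold=1 ship[2->3]=1 ship[1->2]=1 ship[0->1]=1 prod=3 -> [25 1 10 1]
Step 12: demand=5,sold=1 ship[2->3]=1 ship[1->2]=1 ship[0->1]=1 prod=3 -> [27 1 10 1]
First stockout at step 3

3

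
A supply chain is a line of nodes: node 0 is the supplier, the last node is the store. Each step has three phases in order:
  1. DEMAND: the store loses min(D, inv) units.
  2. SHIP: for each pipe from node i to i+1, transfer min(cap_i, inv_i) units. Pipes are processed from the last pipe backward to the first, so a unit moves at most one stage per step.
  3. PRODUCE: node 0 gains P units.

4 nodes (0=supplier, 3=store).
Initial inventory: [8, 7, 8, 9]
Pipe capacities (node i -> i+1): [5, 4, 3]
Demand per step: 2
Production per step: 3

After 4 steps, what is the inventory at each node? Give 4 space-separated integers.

Step 1: demand=2,sold=2 ship[2->3]=3 ship[1->2]=4 ship[0->1]=5 prod=3 -> inv=[6 8 9 10]
Step 2: demand=2,sold=2 ship[2->3]=3 ship[1->2]=4 ship[0->1]=5 prod=3 -> inv=[4 9 10 11]
Step 3: demand=2,sold=2 ship[2->3]=3 ship[1->2]=4 ship[0->1]=4 prod=3 -> inv=[3 9 11 12]
Step 4: demand=2,sold=2 ship[2->3]=3 ship[1->2]=4 ship[0->1]=3 prod=3 -> inv=[3 8 12 13]

3 8 12 13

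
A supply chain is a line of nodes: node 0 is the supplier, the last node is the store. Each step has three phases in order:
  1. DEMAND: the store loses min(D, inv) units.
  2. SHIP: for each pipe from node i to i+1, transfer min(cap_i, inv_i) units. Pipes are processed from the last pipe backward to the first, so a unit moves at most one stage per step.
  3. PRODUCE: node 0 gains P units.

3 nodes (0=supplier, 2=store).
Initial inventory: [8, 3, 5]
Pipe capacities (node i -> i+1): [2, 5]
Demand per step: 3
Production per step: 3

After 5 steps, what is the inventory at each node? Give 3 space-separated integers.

Step 1: demand=3,sold=3 ship[1->2]=3 ship[0->1]=2 prod=3 -> inv=[9 2 5]
Step 2: demand=3,sold=3 ship[1->2]=2 ship[0->1]=2 prod=3 -> inv=[10 2 4]
Step 3: demand=3,sold=3 ship[1->2]=2 ship[0->1]=2 prod=3 -> inv=[11 2 3]
Step 4: demand=3,sold=3 ship[1->2]=2 ship[0->1]=2 prod=3 -> inv=[12 2 2]
Step 5: demand=3,sold=2 ship[1->2]=2 ship[0->1]=2 prod=3 -> inv=[13 2 2]

13 2 2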